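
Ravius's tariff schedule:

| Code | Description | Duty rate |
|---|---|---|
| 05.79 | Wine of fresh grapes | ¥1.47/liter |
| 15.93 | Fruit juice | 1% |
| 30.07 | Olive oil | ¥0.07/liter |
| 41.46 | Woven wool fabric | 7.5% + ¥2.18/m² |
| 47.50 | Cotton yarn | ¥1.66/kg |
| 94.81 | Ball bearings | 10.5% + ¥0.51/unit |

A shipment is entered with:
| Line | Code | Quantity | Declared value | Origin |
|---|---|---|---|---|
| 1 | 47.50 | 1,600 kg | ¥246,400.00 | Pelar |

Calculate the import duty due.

Line 1 (47.50, Pelar, 1,600 kg, ¥246,400.00):
Base rate for 47.50 is ¥1.66/kg.
Duty = 1,600 × ¥1.66 = ¥2,656.00.

¥2,656.00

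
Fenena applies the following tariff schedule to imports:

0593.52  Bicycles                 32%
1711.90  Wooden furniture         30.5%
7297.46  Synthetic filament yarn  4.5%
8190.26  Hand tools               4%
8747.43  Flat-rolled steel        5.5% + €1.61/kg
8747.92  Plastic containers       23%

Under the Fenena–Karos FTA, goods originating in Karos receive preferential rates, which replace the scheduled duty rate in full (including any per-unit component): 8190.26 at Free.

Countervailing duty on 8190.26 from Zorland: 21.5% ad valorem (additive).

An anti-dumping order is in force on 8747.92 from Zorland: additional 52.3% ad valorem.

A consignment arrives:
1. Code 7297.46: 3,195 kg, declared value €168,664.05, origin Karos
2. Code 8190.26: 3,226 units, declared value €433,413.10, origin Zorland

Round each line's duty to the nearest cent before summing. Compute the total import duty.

€118,110.22

Line 1 (7297.46, Karos, 3,195 kg, €168,664.05):
Base rate for 7297.46 is 4.5%.
Origin Karos is the FTA partner but 7297.46 is not on the preference list; base rate stands.
Duty = €168,664.05 × 4.5% = €7,589.88.
Line 2 (8190.26, Zorland, 3,226 units, €433,413.10):
Base rate for 8190.26 is 4%.
8190.26 has an FTA preferential rate, but origin Zorland is not Karos; base rate stands.
Additional duty on 8190.26 from Zorland: +21.5%. Applied ad valorem rate: 4% + 21.5% = 25.5%.
Duty = €433,413.10 × 25.5% = €110,520.34.
Total = €7,589.88 + €110,520.34 = €118,110.22.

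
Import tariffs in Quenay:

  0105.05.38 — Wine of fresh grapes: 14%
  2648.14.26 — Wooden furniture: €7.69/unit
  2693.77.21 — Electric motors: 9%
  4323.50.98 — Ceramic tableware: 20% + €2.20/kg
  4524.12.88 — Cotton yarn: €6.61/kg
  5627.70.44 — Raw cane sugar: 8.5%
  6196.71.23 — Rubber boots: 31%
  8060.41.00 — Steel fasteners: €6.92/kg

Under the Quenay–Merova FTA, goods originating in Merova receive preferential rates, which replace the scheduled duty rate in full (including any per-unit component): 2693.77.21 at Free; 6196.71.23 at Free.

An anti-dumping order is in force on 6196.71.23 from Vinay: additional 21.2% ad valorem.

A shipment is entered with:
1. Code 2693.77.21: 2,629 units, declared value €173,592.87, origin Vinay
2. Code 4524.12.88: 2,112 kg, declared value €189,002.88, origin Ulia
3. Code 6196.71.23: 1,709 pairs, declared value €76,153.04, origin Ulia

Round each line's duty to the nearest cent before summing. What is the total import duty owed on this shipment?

€53,191.12

Line 1 (2693.77.21, Vinay, 2,629 units, €173,592.87):
Base rate for 2693.77.21 is 9%.
2693.77.21 has an FTA preferential rate, but origin Vinay is not Merova; base rate stands.
Duty = €173,592.87 × 9% = €15,623.36.
Line 2 (4524.12.88, Ulia, 2,112 kg, €189,002.88):
Base rate for 4524.12.88 is €6.61/kg.
Duty = 2,112 × €6.61 = €13,960.32.
Line 3 (6196.71.23, Ulia, 1,709 pairs, €76,153.04):
Base rate for 6196.71.23 is 31%.
6196.71.23 has an FTA preferential rate, but origin Ulia is not Merova; base rate stands.
The additional-duty order on 6196.71.23 targets Vinay, not Ulia; it does not apply.
Duty = €76,153.04 × 31% = €23,607.44.
Total = €15,623.36 + €13,960.32 + €23,607.44 = €53,191.12.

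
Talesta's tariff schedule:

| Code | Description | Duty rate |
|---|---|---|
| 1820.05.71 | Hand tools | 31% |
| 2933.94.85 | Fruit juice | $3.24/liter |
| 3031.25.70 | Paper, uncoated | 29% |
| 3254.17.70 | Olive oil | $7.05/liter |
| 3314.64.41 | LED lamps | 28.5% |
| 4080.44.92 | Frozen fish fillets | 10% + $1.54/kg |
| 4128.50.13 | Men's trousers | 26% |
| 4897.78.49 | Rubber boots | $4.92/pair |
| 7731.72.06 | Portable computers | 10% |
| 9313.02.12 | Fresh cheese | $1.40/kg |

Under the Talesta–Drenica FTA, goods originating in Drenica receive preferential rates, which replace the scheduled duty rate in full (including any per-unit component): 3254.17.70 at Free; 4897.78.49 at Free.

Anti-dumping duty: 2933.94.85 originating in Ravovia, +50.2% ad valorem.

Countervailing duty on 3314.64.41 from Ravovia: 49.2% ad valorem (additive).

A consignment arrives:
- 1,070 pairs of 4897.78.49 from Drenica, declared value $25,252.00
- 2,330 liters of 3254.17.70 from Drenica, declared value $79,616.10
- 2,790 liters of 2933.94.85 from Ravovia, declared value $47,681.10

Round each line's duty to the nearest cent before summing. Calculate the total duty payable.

$32,975.51

Line 1 (4897.78.49, Drenica, 1,070 pairs, $25,252.00):
Base rate for 4897.78.49 is $4.92/pair.
Origin Drenica qualifies under the Talesta–Drenica agreement and 4897.78.49 is covered: preferential rate Free applies instead.
Duty = $25,252.00 × 0% = $0.00.
Line 2 (3254.17.70, Drenica, 2,330 liters, $79,616.10):
Base rate for 3254.17.70 is $7.05/liter.
Origin Drenica qualifies under the Talesta–Drenica agreement and 3254.17.70 is covered: preferential rate Free applies instead.
Duty = $79,616.10 × 0% = $0.00.
Line 3 (2933.94.85, Ravovia, 2,790 liters, $47,681.10):
Base rate for 2933.94.85 is $3.24/liter.
Additional duty on 2933.94.85 from Ravovia: +50.2% ad valorem. Applied ad valorem rate = 50.2%.
Duty = $47,681.10 × 50.2% + 2,790 × $3.24 = $32,975.51.
Total = $0.00 + $0.00 + $32,975.51 = $32,975.51.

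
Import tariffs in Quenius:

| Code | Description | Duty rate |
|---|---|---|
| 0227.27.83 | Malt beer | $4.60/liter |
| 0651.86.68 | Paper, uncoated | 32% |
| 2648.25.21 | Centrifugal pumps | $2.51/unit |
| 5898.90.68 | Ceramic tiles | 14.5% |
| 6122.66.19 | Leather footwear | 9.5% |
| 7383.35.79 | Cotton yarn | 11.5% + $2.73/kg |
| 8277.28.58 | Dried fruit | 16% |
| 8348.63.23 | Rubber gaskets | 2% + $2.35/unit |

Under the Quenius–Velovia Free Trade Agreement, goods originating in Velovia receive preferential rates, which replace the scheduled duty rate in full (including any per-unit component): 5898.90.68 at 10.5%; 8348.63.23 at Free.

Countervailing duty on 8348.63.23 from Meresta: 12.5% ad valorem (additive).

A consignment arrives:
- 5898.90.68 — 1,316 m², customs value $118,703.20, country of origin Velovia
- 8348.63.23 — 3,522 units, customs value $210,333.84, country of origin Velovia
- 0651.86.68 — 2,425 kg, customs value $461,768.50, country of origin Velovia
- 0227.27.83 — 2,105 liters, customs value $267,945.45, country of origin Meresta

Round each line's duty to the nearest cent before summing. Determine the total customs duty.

Line 1 (5898.90.68, Velovia, 1,316 m², $118,703.20):
Base rate for 5898.90.68 is 14.5%.
Origin Velovia qualifies under the Quenius–Velovia agreement and 5898.90.68 is covered: preferential rate 10.5% applies instead.
Duty = $118,703.20 × 10.5% = $12,463.84.
Line 2 (8348.63.23, Velovia, 3,522 units, $210,333.84):
Base rate for 8348.63.23 is 2% + $2.35/unit.
Origin Velovia qualifies under the Quenius–Velovia agreement and 8348.63.23 is covered: preferential rate Free applies instead.
The additional-duty order on 8348.63.23 targets Meresta, not Velovia; it does not apply.
Duty = $210,333.84 × 0% = $0.00.
Line 3 (0651.86.68, Velovia, 2,425 kg, $461,768.50):
Base rate for 0651.86.68 is 32%.
Origin Velovia is the FTA partner but 0651.86.68 is not on the preference list; base rate stands.
Duty = $461,768.50 × 32% = $147,765.92.
Line 4 (0227.27.83, Meresta, 2,105 liters, $267,945.45):
Base rate for 0227.27.83 is $4.60/liter.
Duty = 2,105 × $4.60 = $9,683.00.
Total = $12,463.84 + $0.00 + $147,765.92 + $9,683.00 = $169,912.76.

$169,912.76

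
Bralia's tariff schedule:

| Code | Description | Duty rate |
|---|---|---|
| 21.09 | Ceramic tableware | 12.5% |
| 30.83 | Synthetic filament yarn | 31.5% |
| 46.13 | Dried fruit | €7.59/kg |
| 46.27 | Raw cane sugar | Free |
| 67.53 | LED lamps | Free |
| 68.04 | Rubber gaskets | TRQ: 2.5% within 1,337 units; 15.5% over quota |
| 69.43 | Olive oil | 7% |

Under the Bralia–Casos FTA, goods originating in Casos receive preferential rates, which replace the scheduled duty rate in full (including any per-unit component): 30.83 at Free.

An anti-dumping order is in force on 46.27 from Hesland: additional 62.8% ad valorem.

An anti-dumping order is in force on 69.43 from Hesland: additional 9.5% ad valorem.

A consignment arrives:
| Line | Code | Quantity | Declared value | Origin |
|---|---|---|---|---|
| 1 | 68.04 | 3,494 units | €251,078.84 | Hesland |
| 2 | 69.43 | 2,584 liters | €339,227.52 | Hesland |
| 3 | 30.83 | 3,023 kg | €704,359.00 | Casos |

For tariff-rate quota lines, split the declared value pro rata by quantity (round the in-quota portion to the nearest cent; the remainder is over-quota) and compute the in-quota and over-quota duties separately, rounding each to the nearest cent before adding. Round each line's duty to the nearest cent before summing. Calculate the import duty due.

Line 1 (68.04, Hesland, 3,494 units, €251,078.84):
Code 68.04 is under a tariff-rate quota (threshold 1,337 units). In-quota: 1,337 units at 2.5%; over-quota: 2,157 units at 15.5%.
Pro-rata value split: in-quota = €251,078.84 × 1,337/3,494 = €96,076.82; over-quota = €251,078.84 − €96,076.82 = €155,002.02.
In-quota duty = €96,076.82 × 2.5% = €2,401.92. Over-quota duty = €155,002.02 × 15.5% = €24,025.31.
Line duty = €2,401.92 + €24,025.31 = €26,427.23.
Line 2 (69.43, Hesland, 2,584 liters, €339,227.52):
Base rate for 69.43 is 7%.
Additional duty on 69.43 from Hesland: +9.5%. Applied ad valorem rate: 7% + 9.5% = 16.5%.
Duty = €339,227.52 × 16.5% = €55,972.54.
Line 3 (30.83, Casos, 3,023 kg, €704,359.00):
Base rate for 30.83 is 31.5%.
Origin Casos qualifies under the Bralia–Casos agreement and 30.83 is covered: preferential rate Free applies instead.
Duty = €704,359.00 × 0% = €0.00.
Total = €26,427.23 + €55,972.54 + €0.00 = €82,399.77.

€82,399.77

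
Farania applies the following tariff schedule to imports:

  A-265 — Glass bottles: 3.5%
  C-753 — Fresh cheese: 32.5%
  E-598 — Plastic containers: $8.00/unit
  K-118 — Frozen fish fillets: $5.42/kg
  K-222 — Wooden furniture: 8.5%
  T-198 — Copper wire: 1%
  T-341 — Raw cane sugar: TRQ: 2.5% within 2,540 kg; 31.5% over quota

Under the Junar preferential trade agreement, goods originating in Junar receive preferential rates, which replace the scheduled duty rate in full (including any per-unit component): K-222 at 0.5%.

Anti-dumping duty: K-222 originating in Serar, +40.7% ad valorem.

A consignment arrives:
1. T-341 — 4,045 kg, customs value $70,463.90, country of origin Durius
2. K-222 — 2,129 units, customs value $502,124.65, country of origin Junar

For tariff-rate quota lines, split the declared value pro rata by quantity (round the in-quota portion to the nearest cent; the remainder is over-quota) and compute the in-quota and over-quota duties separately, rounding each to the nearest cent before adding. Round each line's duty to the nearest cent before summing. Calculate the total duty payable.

Line 1 (T-341, Durius, 4,045 kg, $70,463.90):
Code T-341 is under a tariff-rate quota (threshold 2,540 kg). In-quota: 2,540 kg at 2.5%; over-quota: 1,505 kg at 31.5%.
Pro-rata value split: in-quota = $70,463.90 × 2,540/4,045 = $44,246.80; over-quota = $70,463.90 − $44,246.80 = $26,217.10.
In-quota duty = $44,246.80 × 2.5% = $1,106.17. Over-quota duty = $26,217.10 × 31.5% = $8,258.39.
Line duty = $1,106.17 + $8,258.39 = $9,364.56.
Line 2 (K-222, Junar, 2,129 units, $502,124.65):
Base rate for K-222 is 8.5%.
Origin Junar qualifies under the Farania–Junar agreement and K-222 is covered: preferential rate 0.5% applies instead.
The additional-duty order on K-222 targets Serar, not Junar; it does not apply.
Duty = $502,124.65 × 0.5% = $2,510.62.
Total = $9,364.56 + $2,510.62 = $11,875.18.

$11,875.18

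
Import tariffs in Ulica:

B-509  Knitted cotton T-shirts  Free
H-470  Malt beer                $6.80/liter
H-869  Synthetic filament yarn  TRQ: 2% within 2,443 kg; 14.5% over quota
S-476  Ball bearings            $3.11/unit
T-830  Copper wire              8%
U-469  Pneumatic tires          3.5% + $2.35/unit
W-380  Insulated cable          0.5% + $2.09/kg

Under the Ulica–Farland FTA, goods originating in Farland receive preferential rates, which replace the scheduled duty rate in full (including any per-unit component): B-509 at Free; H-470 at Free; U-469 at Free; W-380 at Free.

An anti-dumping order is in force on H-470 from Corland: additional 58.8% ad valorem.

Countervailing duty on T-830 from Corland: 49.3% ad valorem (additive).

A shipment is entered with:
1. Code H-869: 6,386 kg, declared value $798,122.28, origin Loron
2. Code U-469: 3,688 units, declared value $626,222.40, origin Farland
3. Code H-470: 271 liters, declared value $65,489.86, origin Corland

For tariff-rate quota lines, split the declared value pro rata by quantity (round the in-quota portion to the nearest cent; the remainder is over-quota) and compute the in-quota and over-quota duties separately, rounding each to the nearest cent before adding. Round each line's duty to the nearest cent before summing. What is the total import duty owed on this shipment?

Line 1 (H-869, Loron, 6,386 kg, $798,122.28):
Code H-869 is under a tariff-rate quota (threshold 2,443 kg). In-quota: 2,443 kg at 2%; over-quota: 3,943 kg at 14.5%.
Pro-rata value split: in-quota = $798,122.28 × 2,443/6,386 = $305,326.14; over-quota = $798,122.28 − $305,326.14 = $492,796.14.
In-quota duty = $305,326.14 × 2% = $6,106.52. Over-quota duty = $492,796.14 × 14.5% = $71,455.44.
Line duty = $6,106.52 + $71,455.44 = $77,561.96.
Line 2 (U-469, Farland, 3,688 units, $626,222.40):
Base rate for U-469 is 3.5% + $2.35/unit.
Origin Farland qualifies under the Ulica–Farland agreement and U-469 is covered: preferential rate Free applies instead.
Duty = $626,222.40 × 0% = $0.00.
Line 3 (H-470, Corland, 271 liters, $65,489.86):
Base rate for H-470 is $6.80/liter.
H-470 has an FTA preferential rate, but origin Corland is not Farland; base rate stands.
Additional duty on H-470 from Corland: +58.8% ad valorem. Applied ad valorem rate = 58.8%.
Duty = $65,489.86 × 58.8% + 271 × $6.80 = $40,350.84.
Total = $77,561.96 + $0.00 + $40,350.84 = $117,912.80.

$117,912.80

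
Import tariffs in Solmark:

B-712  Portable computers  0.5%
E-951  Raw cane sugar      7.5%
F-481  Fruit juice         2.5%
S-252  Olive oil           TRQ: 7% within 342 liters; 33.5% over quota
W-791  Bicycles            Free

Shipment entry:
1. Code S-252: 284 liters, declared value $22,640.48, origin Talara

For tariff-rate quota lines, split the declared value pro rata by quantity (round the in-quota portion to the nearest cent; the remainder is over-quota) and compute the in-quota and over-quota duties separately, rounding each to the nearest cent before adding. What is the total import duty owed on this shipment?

$1,584.83

Line 1 (S-252, Talara, 284 liters, $22,640.48):
Code S-252 is under a tariff-rate quota (threshold 342 liters). Quantity 284 liters is within the quota, so the in-quota rate 7% applies to the full value.
Duty = $22,640.48 × 7% = $1,584.83.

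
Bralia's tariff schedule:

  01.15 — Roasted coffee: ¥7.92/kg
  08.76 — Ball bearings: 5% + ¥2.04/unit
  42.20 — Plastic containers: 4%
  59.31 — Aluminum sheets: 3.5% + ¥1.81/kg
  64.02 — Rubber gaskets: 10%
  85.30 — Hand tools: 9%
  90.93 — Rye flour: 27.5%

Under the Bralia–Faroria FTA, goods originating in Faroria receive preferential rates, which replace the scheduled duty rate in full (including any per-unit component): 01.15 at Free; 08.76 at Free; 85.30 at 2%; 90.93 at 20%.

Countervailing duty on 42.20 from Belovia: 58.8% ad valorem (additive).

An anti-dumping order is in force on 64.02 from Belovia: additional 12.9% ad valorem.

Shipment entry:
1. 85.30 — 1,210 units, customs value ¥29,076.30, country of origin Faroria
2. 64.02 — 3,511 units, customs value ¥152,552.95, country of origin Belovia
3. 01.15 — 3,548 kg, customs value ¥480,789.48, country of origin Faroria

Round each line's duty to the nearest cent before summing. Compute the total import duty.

Line 1 (85.30, Faroria, 1,210 units, ¥29,076.30):
Base rate for 85.30 is 9%.
Origin Faroria qualifies under the Bralia–Faroria agreement and 85.30 is covered: preferential rate 2% applies instead.
Duty = ¥29,076.30 × 2% = ¥581.53.
Line 2 (64.02, Belovia, 3,511 units, ¥152,552.95):
Base rate for 64.02 is 10%.
Additional duty on 64.02 from Belovia: +12.9%. Applied ad valorem rate: 10% + 12.9% = 22.9%.
Duty = ¥152,552.95 × 22.9% = ¥34,934.63.
Line 3 (01.15, Faroria, 3,548 kg, ¥480,789.48):
Base rate for 01.15 is ¥7.92/kg.
Origin Faroria qualifies under the Bralia–Faroria agreement and 01.15 is covered: preferential rate Free applies instead.
Duty = ¥480,789.48 × 0% = ¥0.00.
Total = ¥581.53 + ¥34,934.63 + ¥0.00 = ¥35,516.16.

¥35,516.16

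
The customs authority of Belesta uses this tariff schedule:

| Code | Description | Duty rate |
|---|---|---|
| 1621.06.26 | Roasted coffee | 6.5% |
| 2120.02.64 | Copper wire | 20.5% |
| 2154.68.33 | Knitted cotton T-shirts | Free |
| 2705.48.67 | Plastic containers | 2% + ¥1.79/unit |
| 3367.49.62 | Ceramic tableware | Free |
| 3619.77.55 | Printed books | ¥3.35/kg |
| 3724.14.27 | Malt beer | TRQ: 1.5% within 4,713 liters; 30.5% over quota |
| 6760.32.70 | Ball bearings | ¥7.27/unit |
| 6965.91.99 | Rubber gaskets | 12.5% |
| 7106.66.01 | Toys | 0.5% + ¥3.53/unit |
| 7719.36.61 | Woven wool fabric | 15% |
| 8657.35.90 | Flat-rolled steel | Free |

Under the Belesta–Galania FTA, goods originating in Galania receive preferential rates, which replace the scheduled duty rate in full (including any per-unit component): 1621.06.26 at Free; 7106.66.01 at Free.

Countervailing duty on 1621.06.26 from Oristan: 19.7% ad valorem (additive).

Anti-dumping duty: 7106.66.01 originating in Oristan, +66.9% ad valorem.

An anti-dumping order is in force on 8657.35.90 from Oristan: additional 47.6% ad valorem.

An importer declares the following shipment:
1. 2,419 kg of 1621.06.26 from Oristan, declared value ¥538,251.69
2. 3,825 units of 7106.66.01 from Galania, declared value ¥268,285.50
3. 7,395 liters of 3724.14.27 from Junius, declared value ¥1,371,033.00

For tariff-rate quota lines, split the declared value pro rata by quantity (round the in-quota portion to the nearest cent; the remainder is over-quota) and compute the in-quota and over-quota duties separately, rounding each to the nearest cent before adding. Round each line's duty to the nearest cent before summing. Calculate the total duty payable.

Line 1 (1621.06.26, Oristan, 2,419 kg, ¥538,251.69):
Base rate for 1621.06.26 is 6.5%.
1621.06.26 has an FTA preferential rate, but origin Oristan is not Galania; base rate stands.
Additional duty on 1621.06.26 from Oristan: +19.7%. Applied ad valorem rate: 6.5% + 19.7% = 26.2%.
Duty = ¥538,251.69 × 26.2% = ¥141,021.94.
Line 2 (7106.66.01, Galania, 3,825 units, ¥268,285.50):
Base rate for 7106.66.01 is 0.5% + ¥3.53/unit.
Origin Galania qualifies under the Belesta–Galania agreement and 7106.66.01 is covered: preferential rate Free applies instead.
The additional-duty order on 7106.66.01 targets Oristan, not Galania; it does not apply.
Duty = ¥268,285.50 × 0% = ¥0.00.
Line 3 (3724.14.27, Junius, 7,395 liters, ¥1,371,033.00):
Code 3724.14.27 is under a tariff-rate quota (threshold 4,713 liters). In-quota: 4,713 liters at 1.5%; over-quota: 2,682 liters at 30.5%.
Pro-rata value split: in-quota = ¥1,371,033.00 × 4,713/7,395 = ¥873,790.20; over-quota = ¥1,371,033.00 − ¥873,790.20 = ¥497,242.80.
In-quota duty = ¥873,790.20 × 1.5% = ¥13,106.85. Over-quota duty = ¥497,242.80 × 30.5% = ¥151,659.05.
Line duty = ¥13,106.85 + ¥151,659.05 = ¥164,765.90.
Total = ¥141,021.94 + ¥0.00 + ¥164,765.90 = ¥305,787.84.

¥305,787.84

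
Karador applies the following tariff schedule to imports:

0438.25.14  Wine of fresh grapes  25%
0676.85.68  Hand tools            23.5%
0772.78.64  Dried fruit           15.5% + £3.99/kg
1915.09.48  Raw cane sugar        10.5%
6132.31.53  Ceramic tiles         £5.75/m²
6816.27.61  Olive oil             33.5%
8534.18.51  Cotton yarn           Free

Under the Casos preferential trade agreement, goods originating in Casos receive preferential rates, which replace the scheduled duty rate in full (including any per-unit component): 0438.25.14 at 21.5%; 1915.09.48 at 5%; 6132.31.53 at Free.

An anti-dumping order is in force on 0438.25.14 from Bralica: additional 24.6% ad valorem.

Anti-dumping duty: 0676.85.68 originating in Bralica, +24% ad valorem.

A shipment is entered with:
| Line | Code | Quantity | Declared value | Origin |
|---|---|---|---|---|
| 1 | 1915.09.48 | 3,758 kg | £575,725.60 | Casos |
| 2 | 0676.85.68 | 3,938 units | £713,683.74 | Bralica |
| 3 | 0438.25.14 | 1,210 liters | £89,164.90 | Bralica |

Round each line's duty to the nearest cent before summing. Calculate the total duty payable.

£412,011.85

Line 1 (1915.09.48, Casos, 3,758 kg, £575,725.60):
Base rate for 1915.09.48 is 10.5%.
Origin Casos qualifies under the Karador–Casos agreement and 1915.09.48 is covered: preferential rate 5% applies instead.
Duty = £575,725.60 × 5% = £28,786.28.
Line 2 (0676.85.68, Bralica, 3,938 units, £713,683.74):
Base rate for 0676.85.68 is 23.5%.
Additional duty on 0676.85.68 from Bralica: +24%. Applied ad valorem rate: 23.5% + 24% = 47.5%.
Duty = £713,683.74 × 47.5% = £338,999.78.
Line 3 (0438.25.14, Bralica, 1,210 liters, £89,164.90):
Base rate for 0438.25.14 is 25%.
0438.25.14 has an FTA preferential rate, but origin Bralica is not Casos; base rate stands.
Additional duty on 0438.25.14 from Bralica: +24.6%. Applied ad valorem rate: 25% + 24.6% = 49.6%.
Duty = £89,164.90 × 49.6% = £44,225.79.
Total = £28,786.28 + £338,999.78 + £44,225.79 = £412,011.85.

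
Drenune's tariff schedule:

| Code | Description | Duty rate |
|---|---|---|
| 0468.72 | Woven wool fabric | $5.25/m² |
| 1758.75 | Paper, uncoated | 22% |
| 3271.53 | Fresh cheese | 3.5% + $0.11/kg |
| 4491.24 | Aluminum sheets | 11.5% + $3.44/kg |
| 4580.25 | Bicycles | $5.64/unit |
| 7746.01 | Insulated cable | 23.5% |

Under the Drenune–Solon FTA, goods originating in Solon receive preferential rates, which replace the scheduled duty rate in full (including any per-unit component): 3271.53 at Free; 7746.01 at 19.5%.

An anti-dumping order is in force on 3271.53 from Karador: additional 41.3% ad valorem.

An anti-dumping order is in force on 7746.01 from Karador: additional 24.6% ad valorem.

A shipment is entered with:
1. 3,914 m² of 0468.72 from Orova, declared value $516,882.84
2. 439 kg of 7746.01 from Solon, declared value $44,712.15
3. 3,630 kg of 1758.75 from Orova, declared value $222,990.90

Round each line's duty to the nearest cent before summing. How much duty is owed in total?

$78,325.37

Line 1 (0468.72, Orova, 3,914 m², $516,882.84):
Base rate for 0468.72 is $5.25/m².
Duty = 3,914 × $5.25 = $20,548.50.
Line 2 (7746.01, Solon, 439 kg, $44,712.15):
Base rate for 7746.01 is 23.5%.
Origin Solon qualifies under the Drenune–Solon agreement and 7746.01 is covered: preferential rate 19.5% applies instead.
The additional-duty order on 7746.01 targets Karador, not Solon; it does not apply.
Duty = $44,712.15 × 19.5% = $8,718.87.
Line 3 (1758.75, Orova, 3,630 kg, $222,990.90):
Base rate for 1758.75 is 22%.
Duty = $222,990.90 × 22% = $49,058.00.
Total = $20,548.50 + $8,718.87 + $49,058.00 = $78,325.37.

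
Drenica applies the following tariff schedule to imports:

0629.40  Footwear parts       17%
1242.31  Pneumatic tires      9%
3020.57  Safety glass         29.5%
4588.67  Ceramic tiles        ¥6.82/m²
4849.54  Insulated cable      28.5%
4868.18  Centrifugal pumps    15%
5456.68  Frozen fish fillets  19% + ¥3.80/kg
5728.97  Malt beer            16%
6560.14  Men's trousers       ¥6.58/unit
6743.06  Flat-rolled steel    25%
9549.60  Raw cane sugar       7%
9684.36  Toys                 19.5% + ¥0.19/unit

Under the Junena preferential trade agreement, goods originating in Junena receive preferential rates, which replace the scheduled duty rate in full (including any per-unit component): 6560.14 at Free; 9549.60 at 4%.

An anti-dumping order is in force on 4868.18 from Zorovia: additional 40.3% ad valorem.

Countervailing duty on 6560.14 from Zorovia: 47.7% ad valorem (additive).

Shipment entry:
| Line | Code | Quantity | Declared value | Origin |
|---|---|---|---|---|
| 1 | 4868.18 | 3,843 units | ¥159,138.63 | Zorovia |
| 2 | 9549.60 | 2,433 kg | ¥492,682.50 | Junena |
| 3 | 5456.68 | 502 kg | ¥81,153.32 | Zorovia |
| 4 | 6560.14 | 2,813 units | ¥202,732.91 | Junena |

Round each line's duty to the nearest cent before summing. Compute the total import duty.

¥125,037.69

Line 1 (4868.18, Zorovia, 3,843 units, ¥159,138.63):
Base rate for 4868.18 is 15%.
Additional duty on 4868.18 from Zorovia: +40.3%. Applied ad valorem rate: 15% + 40.3% = 55.3%.
Duty = ¥159,138.63 × 55.3% = ¥88,003.66.
Line 2 (9549.60, Junena, 2,433 kg, ¥492,682.50):
Base rate for 9549.60 is 7%.
Origin Junena qualifies under the Drenica–Junena agreement and 9549.60 is covered: preferential rate 4% applies instead.
Duty = ¥492,682.50 × 4% = ¥19,707.30.
Line 3 (5456.68, Zorovia, 502 kg, ¥81,153.32):
Base rate for 5456.68 is 19% + ¥3.80/kg.
Duty = ¥81,153.32 × 19% + 502 × ¥3.80 = ¥17,326.73.
Line 4 (6560.14, Junena, 2,813 units, ¥202,732.91):
Base rate for 6560.14 is ¥6.58/unit.
Origin Junena qualifies under the Drenica–Junena agreement and 6560.14 is covered: preferential rate Free applies instead.
The additional-duty order on 6560.14 targets Zorovia, not Junena; it does not apply.
Duty = ¥202,732.91 × 0% = ¥0.00.
Total = ¥88,003.66 + ¥19,707.30 + ¥17,326.73 + ¥0.00 = ¥125,037.69.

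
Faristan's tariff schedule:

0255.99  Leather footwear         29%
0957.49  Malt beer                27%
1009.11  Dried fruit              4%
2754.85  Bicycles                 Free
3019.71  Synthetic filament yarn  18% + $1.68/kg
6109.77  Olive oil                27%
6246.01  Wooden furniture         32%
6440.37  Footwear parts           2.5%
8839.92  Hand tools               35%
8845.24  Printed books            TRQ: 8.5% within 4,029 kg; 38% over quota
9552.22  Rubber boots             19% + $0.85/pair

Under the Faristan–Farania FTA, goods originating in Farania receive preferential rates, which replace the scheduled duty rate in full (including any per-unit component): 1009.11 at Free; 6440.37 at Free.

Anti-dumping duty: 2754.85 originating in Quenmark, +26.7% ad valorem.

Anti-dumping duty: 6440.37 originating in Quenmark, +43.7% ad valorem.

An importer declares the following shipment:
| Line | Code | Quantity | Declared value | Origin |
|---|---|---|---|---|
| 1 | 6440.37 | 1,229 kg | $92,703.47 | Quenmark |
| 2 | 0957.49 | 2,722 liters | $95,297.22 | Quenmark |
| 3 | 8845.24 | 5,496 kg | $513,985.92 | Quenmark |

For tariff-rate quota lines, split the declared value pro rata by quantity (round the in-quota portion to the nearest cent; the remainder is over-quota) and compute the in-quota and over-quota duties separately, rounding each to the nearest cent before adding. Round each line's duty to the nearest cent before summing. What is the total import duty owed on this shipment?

Line 1 (6440.37, Quenmark, 1,229 kg, $92,703.47):
Base rate for 6440.37 is 2.5%.
6440.37 has an FTA preferential rate, but origin Quenmark is not Farania; base rate stands.
Additional duty on 6440.37 from Quenmark: +43.7%. Applied ad valorem rate: 2.5% + 43.7% = 46.2%.
Duty = $92,703.47 × 46.2% = $42,829.00.
Line 2 (0957.49, Quenmark, 2,722 liters, $95,297.22):
Base rate for 0957.49 is 27%.
Duty = $95,297.22 × 27% = $25,730.25.
Line 3 (8845.24, Quenmark, 5,496 kg, $513,985.92):
Code 8845.24 is under a tariff-rate quota (threshold 4,029 kg). In-quota: 4,029 kg at 8.5%; over-quota: 1,467 kg at 38%.
Pro-rata value split: in-quota = $513,985.92 × 4,029/5,496 = $376,792.08; over-quota = $513,985.92 − $376,792.08 = $137,193.84.
In-quota duty = $376,792.08 × 8.5% = $32,027.33. Over-quota duty = $137,193.84 × 38% = $52,133.66.
Line duty = $32,027.33 + $52,133.66 = $84,160.99.
Total = $42,829.00 + $25,730.25 + $84,160.99 = $152,720.24.

$152,720.24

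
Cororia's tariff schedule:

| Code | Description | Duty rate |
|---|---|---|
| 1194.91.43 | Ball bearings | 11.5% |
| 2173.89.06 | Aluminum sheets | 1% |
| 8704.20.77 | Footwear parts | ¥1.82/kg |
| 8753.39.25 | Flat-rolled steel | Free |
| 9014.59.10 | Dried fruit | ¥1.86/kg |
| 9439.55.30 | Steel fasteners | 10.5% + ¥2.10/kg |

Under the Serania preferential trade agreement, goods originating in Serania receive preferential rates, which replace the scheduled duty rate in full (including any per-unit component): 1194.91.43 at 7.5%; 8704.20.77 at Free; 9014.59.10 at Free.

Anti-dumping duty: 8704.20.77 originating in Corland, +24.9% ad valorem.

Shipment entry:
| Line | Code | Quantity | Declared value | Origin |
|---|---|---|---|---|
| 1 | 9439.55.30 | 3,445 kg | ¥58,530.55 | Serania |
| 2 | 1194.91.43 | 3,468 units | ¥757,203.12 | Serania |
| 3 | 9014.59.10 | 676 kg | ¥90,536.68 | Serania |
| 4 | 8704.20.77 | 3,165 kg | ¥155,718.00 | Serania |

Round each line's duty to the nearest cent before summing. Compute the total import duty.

¥70,170.44

Line 1 (9439.55.30, Serania, 3,445 kg, ¥58,530.55):
Base rate for 9439.55.30 is 10.5% + ¥2.10/kg.
Origin Serania is the FTA partner but 9439.55.30 is not on the preference list; base rate stands.
Duty = ¥58,530.55 × 10.5% + 3,445 × ¥2.10 = ¥13,380.21.
Line 2 (1194.91.43, Serania, 3,468 units, ¥757,203.12):
Base rate for 1194.91.43 is 11.5%.
Origin Serania qualifies under the Cororia–Serania agreement and 1194.91.43 is covered: preferential rate 7.5% applies instead.
Duty = ¥757,203.12 × 7.5% = ¥56,790.23.
Line 3 (9014.59.10, Serania, 676 kg, ¥90,536.68):
Base rate for 9014.59.10 is ¥1.86/kg.
Origin Serania qualifies under the Cororia–Serania agreement and 9014.59.10 is covered: preferential rate Free applies instead.
Duty = ¥90,536.68 × 0% = ¥0.00.
Line 4 (8704.20.77, Serania, 3,165 kg, ¥155,718.00):
Base rate for 8704.20.77 is ¥1.82/kg.
Origin Serania qualifies under the Cororia–Serania agreement and 8704.20.77 is covered: preferential rate Free applies instead.
The additional-duty order on 8704.20.77 targets Corland, not Serania; it does not apply.
Duty = ¥155,718.00 × 0% = ¥0.00.
Total = ¥13,380.21 + ¥56,790.23 + ¥0.00 + ¥0.00 = ¥70,170.44.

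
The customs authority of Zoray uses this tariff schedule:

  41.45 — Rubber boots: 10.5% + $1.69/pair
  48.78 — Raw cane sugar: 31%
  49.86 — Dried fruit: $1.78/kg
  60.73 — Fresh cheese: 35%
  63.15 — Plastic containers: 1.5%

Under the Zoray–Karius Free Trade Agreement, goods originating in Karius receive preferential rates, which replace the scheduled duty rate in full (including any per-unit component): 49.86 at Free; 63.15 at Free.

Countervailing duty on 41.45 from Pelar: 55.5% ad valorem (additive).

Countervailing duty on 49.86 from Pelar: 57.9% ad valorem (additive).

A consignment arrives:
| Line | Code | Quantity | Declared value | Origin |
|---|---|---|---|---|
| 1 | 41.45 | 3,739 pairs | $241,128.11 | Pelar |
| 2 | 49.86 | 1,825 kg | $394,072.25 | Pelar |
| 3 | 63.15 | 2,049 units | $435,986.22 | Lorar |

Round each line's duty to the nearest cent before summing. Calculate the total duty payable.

$403,419.58

Line 1 (41.45, Pelar, 3,739 pairs, $241,128.11):
Base rate for 41.45 is 10.5% + $1.69/pair.
Additional duty on 41.45 from Pelar: +55.5%. Applied ad valorem rate: 10.5% + 55.5% = 66%.
Duty = $241,128.11 × 66% + 3,739 × $1.69 = $165,463.46.
Line 2 (49.86, Pelar, 1,825 kg, $394,072.25):
Base rate for 49.86 is $1.78/kg.
49.86 has an FTA preferential rate, but origin Pelar is not Karius; base rate stands.
Additional duty on 49.86 from Pelar: +57.9% ad valorem. Applied ad valorem rate = 57.9%.
Duty = $394,072.25 × 57.9% + 1,825 × $1.78 = $231,416.33.
Line 3 (63.15, Lorar, 2,049 units, $435,986.22):
Base rate for 63.15 is 1.5%.
63.15 has an FTA preferential rate, but origin Lorar is not Karius; base rate stands.
Duty = $435,986.22 × 1.5% = $6,539.79.
Total = $165,463.46 + $231,416.33 + $6,539.79 = $403,419.58.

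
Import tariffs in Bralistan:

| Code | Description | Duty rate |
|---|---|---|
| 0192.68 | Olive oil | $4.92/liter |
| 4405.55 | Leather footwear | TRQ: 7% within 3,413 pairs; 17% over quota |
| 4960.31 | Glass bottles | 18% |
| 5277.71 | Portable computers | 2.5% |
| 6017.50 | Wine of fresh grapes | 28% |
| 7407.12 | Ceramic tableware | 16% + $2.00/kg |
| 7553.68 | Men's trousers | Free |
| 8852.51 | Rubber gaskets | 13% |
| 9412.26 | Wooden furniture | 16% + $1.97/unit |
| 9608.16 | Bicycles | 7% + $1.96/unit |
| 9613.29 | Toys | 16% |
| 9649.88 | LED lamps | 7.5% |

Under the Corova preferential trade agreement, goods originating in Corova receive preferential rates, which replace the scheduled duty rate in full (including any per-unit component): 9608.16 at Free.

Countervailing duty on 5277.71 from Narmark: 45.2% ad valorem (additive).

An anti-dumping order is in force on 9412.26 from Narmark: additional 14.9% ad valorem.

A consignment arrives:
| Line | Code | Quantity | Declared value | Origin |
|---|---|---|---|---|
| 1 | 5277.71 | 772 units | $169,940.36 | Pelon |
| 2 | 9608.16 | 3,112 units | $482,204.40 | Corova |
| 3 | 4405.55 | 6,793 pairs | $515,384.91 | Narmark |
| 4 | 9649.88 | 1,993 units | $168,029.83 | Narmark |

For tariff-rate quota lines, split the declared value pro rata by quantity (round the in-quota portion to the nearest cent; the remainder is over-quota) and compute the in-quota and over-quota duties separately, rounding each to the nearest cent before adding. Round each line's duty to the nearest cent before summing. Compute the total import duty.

Line 1 (5277.71, Pelon, 772 units, $169,940.36):
Base rate for 5277.71 is 2.5%.
The additional-duty order on 5277.71 targets Narmark, not Pelon; it does not apply.
Duty = $169,940.36 × 2.5% = $4,248.51.
Line 2 (9608.16, Corova, 3,112 units, $482,204.40):
Base rate for 9608.16 is 7% + $1.96/unit.
Origin Corova qualifies under the Bralistan–Corova agreement and 9608.16 is covered: preferential rate Free applies instead.
Duty = $482,204.40 × 0% = $0.00.
Line 3 (4405.55, Narmark, 6,793 pairs, $515,384.91):
Code 4405.55 is under a tariff-rate quota (threshold 3,413 pairs). In-quota: 3,413 pairs at 7%; over-quota: 3,380 pairs at 17%.
Pro-rata value split: in-quota = $515,384.91 × 3,413/6,793 = $258,944.31; over-quota = $515,384.91 − $258,944.31 = $256,440.60.
In-quota duty = $258,944.31 × 7% = $18,126.10. Over-quota duty = $256,440.60 × 17% = $43,594.90.
Line duty = $18,126.10 + $43,594.90 = $61,721.00.
Line 4 (9649.88, Narmark, 1,993 units, $168,029.83):
Base rate for 9649.88 is 7.5%.
Duty = $168,029.83 × 7.5% = $12,602.24.
Total = $4,248.51 + $0.00 + $61,721.00 + $12,602.24 = $78,571.75.

$78,571.75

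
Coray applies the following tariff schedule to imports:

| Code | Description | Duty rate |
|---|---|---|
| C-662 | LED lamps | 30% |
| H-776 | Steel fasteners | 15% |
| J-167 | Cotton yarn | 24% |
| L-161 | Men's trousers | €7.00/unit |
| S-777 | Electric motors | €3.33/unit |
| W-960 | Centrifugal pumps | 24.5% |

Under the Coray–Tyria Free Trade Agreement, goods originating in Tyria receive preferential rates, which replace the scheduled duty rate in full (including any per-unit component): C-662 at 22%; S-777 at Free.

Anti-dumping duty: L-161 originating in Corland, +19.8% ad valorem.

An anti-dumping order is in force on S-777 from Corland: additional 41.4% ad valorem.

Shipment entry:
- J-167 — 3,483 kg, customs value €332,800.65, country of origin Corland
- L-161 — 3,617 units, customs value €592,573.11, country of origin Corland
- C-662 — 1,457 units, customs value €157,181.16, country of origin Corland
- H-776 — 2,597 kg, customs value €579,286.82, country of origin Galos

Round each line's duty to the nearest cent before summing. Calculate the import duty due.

€356,568.01

Line 1 (J-167, Corland, 3,483 kg, €332,800.65):
Base rate for J-167 is 24%.
Duty = €332,800.65 × 24% = €79,872.16.
Line 2 (L-161, Corland, 3,617 units, €592,573.11):
Base rate for L-161 is €7.00/unit.
Additional duty on L-161 from Corland: +19.8% ad valorem. Applied ad valorem rate = 19.8%.
Duty = €592,573.11 × 19.8% + 3,617 × €7.00 = €142,648.48.
Line 3 (C-662, Corland, 1,457 units, €157,181.16):
Base rate for C-662 is 30%.
C-662 has an FTA preferential rate, but origin Corland is not Tyria; base rate stands.
Duty = €157,181.16 × 30% = €47,154.35.
Line 4 (H-776, Galos, 2,597 kg, €579,286.82):
Base rate for H-776 is 15%.
Duty = €579,286.82 × 15% = €86,893.02.
Total = €79,872.16 + €142,648.48 + €47,154.35 + €86,893.02 = €356,568.01.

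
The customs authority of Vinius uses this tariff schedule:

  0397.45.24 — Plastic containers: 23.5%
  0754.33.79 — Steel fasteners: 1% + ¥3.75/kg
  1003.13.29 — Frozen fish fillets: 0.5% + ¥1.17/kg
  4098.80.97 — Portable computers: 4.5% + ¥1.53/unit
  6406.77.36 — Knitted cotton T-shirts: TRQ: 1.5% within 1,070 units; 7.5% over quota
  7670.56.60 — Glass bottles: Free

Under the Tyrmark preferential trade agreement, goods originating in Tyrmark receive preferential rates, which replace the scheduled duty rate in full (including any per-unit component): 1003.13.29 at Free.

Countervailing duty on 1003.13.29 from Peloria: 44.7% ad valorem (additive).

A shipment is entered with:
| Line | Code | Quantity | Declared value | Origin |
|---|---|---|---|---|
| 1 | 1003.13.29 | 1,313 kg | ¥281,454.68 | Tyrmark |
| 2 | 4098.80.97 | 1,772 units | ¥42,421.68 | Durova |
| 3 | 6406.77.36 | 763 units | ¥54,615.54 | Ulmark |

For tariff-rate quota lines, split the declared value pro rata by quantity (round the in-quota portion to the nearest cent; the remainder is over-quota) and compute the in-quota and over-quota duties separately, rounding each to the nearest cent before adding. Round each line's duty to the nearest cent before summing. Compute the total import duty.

¥5,439.37

Line 1 (1003.13.29, Tyrmark, 1,313 kg, ¥281,454.68):
Base rate for 1003.13.29 is 0.5% + ¥1.17/kg.
Origin Tyrmark qualifies under the Vinius–Tyrmark agreement and 1003.13.29 is covered: preferential rate Free applies instead.
The additional-duty order on 1003.13.29 targets Peloria, not Tyrmark; it does not apply.
Duty = ¥281,454.68 × 0% = ¥0.00.
Line 2 (4098.80.97, Durova, 1,772 units, ¥42,421.68):
Base rate for 4098.80.97 is 4.5% + ¥1.53/unit.
Duty = ¥42,421.68 × 4.5% + 1,772 × ¥1.53 = ¥4,620.14.
Line 3 (6406.77.36, Ulmark, 763 units, ¥54,615.54):
Code 6406.77.36 is under a tariff-rate quota (threshold 1,070 units). Quantity 763 units is within the quota, so the in-quota rate 1.5% applies to the full value.
Duty = ¥54,615.54 × 1.5% = ¥819.23.
Total = ¥0.00 + ¥4,620.14 + ¥819.23 = ¥5,439.37.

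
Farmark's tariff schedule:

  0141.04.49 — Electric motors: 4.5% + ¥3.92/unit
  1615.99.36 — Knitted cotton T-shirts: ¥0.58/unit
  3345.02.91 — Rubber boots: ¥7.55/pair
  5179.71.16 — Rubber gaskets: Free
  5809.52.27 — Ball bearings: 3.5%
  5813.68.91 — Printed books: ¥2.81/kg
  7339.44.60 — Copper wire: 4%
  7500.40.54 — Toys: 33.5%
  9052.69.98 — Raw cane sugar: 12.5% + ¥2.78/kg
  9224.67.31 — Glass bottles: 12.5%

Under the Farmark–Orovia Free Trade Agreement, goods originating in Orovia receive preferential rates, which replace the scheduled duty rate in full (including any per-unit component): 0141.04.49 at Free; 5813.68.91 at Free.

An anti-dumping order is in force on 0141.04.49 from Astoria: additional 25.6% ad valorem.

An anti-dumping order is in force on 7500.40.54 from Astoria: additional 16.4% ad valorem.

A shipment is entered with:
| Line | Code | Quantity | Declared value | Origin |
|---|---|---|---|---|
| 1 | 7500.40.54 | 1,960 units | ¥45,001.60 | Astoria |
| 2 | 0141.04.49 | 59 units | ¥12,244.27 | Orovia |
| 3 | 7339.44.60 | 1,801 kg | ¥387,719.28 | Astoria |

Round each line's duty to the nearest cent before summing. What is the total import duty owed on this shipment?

Line 1 (7500.40.54, Astoria, 1,960 units, ¥45,001.60):
Base rate for 7500.40.54 is 33.5%.
Additional duty on 7500.40.54 from Astoria: +16.4%. Applied ad valorem rate: 33.5% + 16.4% = 49.9%.
Duty = ¥45,001.60 × 49.9% = ¥22,455.80.
Line 2 (0141.04.49, Orovia, 59 units, ¥12,244.27):
Base rate for 0141.04.49 is 4.5% + ¥3.92/unit.
Origin Orovia qualifies under the Farmark–Orovia agreement and 0141.04.49 is covered: preferential rate Free applies instead.
The additional-duty order on 0141.04.49 targets Astoria, not Orovia; it does not apply.
Duty = ¥12,244.27 × 0% = ¥0.00.
Line 3 (7339.44.60, Astoria, 1,801 kg, ¥387,719.28):
Base rate for 7339.44.60 is 4%.
Duty = ¥387,719.28 × 4% = ¥15,508.77.
Total = ¥22,455.80 + ¥0.00 + ¥15,508.77 = ¥37,964.57.

¥37,964.57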